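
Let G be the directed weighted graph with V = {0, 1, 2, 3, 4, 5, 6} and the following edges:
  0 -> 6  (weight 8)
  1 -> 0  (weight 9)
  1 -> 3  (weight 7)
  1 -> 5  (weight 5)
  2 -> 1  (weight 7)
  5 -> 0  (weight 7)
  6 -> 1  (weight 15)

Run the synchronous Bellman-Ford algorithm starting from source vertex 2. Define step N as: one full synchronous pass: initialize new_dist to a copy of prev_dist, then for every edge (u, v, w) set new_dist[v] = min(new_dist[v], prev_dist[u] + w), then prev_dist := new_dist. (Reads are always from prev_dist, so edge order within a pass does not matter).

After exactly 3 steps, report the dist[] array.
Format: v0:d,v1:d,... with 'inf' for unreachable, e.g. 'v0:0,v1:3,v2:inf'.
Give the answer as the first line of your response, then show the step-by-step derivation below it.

v0:16,v1:7,v2:0,v3:14,v4:inf,v5:12,v6:24

step 1: dist = v0:inf,v1:7,v2:0,v3:inf,v4:inf,v5:inf,v6:inf
step 2: dist = v0:16,v1:7,v2:0,v3:14,v4:inf,v5:12,v6:inf
step 3: dist = v0:16,v1:7,v2:0,v3:14,v4:inf,v5:12,v6:24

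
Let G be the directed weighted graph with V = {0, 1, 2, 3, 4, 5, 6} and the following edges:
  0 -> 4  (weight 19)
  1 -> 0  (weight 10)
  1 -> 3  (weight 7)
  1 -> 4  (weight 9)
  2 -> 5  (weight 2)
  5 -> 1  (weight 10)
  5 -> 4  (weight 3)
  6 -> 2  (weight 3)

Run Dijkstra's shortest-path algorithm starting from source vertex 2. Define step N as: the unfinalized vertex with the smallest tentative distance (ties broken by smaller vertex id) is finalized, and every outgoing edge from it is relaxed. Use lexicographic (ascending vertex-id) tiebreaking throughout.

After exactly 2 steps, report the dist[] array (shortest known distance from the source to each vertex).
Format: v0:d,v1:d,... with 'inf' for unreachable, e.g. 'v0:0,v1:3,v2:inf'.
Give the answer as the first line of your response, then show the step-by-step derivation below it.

v0:inf,v1:12,v2:0,v3:inf,v4:5,v5:2,v6:inf

step 1: dist = v0:inf,v1:inf,v2:0,v3:inf,v4:inf,v5:2,v6:inf
step 2: dist = v0:inf,v1:12,v2:0,v3:inf,v4:5,v5:2,v6:inf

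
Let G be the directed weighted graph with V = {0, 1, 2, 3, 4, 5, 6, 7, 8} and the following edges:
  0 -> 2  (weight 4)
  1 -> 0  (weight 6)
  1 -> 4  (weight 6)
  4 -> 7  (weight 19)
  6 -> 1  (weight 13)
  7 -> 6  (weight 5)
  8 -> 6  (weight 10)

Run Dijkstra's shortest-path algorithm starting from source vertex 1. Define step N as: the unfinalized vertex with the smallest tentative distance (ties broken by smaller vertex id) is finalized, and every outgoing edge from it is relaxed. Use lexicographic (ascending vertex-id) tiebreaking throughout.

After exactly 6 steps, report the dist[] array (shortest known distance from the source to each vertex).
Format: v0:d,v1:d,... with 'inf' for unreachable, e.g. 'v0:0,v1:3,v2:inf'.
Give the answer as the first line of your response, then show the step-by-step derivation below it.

v0:6,v1:0,v2:10,v3:inf,v4:6,v5:inf,v6:30,v7:25,v8:inf

step 1: dist = v0:6,v1:0,v2:inf,v3:inf,v4:6,v5:inf,v6:inf,v7:inf,v8:inf
step 2: dist = v0:6,v1:0,v2:10,v3:inf,v4:6,v5:inf,v6:inf,v7:inf,v8:inf
step 3: dist = v0:6,v1:0,v2:10,v3:inf,v4:6,v5:inf,v6:inf,v7:25,v8:inf
step 4: dist = v0:6,v1:0,v2:10,v3:inf,v4:6,v5:inf,v6:inf,v7:25,v8:inf
step 5: dist = v0:6,v1:0,v2:10,v3:inf,v4:6,v5:inf,v6:30,v7:25,v8:inf
step 6: dist = v0:6,v1:0,v2:10,v3:inf,v4:6,v5:inf,v6:30,v7:25,v8:inf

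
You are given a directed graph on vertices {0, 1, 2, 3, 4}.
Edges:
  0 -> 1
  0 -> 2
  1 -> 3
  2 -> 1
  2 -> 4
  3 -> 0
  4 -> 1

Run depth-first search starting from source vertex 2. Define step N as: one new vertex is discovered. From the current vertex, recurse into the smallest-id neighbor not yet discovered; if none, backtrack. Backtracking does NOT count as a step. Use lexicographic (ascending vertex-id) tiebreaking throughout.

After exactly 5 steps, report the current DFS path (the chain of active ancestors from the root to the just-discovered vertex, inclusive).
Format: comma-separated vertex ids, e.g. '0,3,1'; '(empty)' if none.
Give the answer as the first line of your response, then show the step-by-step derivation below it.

2,4

step 1: discover 2; path=2; order=2
step 2: discover 1; path=2>1; order=2,1
step 3: discover 3; path=2>1>3; order=2,1,3
step 4: discover 0; path=2>1>3>0; order=2,1,3,0
step 5: discover 4; path=2>4; order=2,1,3,0,4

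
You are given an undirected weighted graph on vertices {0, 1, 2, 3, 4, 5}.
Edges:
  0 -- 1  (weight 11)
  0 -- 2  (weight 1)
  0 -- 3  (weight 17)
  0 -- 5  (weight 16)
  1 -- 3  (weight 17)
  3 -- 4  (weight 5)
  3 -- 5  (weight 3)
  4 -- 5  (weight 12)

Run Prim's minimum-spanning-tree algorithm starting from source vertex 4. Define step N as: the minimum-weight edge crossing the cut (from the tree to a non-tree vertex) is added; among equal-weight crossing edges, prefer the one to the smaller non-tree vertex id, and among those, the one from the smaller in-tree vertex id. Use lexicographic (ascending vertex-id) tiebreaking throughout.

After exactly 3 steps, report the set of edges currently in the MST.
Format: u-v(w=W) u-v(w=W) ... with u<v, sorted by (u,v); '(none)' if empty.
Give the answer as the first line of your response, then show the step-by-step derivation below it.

0-5(w=16) 3-4(w=5) 3-5(w=3)

step 1: add edge 3-4 (w=5); MST = {3-4(w=5)}
step 2: add edge 3-5 (w=3); MST = {3-4(w=5) 3-5(w=3)}
step 3: add edge 0-5 (w=16); MST = {0-5(w=16) 3-4(w=5) 3-5(w=3)}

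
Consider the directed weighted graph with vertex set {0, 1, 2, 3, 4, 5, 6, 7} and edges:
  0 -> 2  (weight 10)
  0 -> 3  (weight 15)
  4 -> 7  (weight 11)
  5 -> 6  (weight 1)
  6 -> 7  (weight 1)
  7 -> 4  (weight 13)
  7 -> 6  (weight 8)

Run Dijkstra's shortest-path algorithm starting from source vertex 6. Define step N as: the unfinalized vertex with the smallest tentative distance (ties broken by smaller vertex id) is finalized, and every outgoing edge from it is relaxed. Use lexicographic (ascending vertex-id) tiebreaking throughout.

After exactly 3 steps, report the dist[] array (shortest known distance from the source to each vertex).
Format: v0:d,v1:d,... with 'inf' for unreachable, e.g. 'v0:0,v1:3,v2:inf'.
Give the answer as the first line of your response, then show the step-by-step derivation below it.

v0:inf,v1:inf,v2:inf,v3:inf,v4:14,v5:inf,v6:0,v7:1

step 1: dist = v0:inf,v1:inf,v2:inf,v3:inf,v4:inf,v5:inf,v6:0,v7:1
step 2: dist = v0:inf,v1:inf,v2:inf,v3:inf,v4:14,v5:inf,v6:0,v7:1
step 3: dist = v0:inf,v1:inf,v2:inf,v3:inf,v4:14,v5:inf,v6:0,v7:1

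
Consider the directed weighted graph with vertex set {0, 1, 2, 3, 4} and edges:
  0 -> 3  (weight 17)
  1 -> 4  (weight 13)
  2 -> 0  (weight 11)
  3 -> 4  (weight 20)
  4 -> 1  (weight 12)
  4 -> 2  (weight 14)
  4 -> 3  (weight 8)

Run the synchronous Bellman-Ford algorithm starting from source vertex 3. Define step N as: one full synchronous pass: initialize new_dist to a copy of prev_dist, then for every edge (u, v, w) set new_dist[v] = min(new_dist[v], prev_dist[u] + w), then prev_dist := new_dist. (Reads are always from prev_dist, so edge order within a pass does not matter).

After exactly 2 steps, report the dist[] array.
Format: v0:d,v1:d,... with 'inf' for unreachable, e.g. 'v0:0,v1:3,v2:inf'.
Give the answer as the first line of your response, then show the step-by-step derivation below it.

v0:inf,v1:32,v2:34,v3:0,v4:20

step 1: dist = v0:inf,v1:inf,v2:inf,v3:0,v4:20
step 2: dist = v0:inf,v1:32,v2:34,v3:0,v4:20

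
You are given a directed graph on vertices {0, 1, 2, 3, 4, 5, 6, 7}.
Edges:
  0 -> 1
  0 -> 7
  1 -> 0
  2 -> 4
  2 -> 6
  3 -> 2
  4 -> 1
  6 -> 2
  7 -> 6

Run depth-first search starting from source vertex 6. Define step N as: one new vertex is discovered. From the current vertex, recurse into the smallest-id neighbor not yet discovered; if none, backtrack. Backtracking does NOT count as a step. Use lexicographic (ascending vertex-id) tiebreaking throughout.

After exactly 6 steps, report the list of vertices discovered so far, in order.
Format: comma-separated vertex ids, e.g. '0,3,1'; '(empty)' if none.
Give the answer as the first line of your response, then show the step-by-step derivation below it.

6,2,4,1,0,7

step 1: discover 6; path=6; order=6
step 2: discover 2; path=6>2; order=6,2
step 3: discover 4; path=6>2>4; order=6,2,4
step 4: discover 1; path=6>2>4>1; order=6,2,4,1
step 5: discover 0; path=6>2>4>1>0; order=6,2,4,1,0
step 6: discover 7; path=6>2>4>1>0>7; order=6,2,4,1,0,7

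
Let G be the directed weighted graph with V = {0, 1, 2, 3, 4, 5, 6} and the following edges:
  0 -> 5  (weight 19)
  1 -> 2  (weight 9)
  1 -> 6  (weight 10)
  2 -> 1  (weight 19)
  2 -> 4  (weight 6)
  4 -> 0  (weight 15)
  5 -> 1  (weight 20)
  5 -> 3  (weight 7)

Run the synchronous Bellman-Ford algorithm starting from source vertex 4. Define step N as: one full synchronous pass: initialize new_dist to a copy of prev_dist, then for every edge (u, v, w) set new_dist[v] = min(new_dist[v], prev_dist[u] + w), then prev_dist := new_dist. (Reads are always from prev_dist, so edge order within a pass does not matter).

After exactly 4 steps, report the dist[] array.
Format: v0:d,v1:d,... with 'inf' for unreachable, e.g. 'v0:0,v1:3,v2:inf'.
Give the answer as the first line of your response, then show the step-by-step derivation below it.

v0:15,v1:54,v2:63,v3:41,v4:0,v5:34,v6:64

step 1: dist = v0:15,v1:inf,v2:inf,v3:inf,v4:0,v5:inf,v6:inf
step 2: dist = v0:15,v1:inf,v2:inf,v3:inf,v4:0,v5:34,v6:inf
step 3: dist = v0:15,v1:54,v2:inf,v3:41,v4:0,v5:34,v6:inf
step 4: dist = v0:15,v1:54,v2:63,v3:41,v4:0,v5:34,v6:64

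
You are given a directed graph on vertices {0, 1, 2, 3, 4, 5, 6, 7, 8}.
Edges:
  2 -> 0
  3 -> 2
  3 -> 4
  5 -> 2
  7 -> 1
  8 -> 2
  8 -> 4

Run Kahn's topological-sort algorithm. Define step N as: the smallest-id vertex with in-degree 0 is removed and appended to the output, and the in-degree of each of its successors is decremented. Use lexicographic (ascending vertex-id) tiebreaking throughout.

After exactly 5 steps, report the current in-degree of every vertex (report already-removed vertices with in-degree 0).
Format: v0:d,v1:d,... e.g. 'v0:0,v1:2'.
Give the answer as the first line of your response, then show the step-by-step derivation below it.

v0:1,v1:0,v2:1,v3:0,v4:1,v5:0,v6:0,v7:0,v8:0

step 1: output 3; order=[3]; indeg=(1,1,2,0,1,0,0,0,0)
step 2: output 5; order=[3,5]; indeg=(1,1,1,0,1,0,0,0,0)
step 3: output 6; order=[3,5,6]; indeg=(1,1,1,0,1,0,0,0,0)
step 4: output 7; order=[3,5,6,7]; indeg=(1,0,1,0,1,0,0,0,0)
step 5: output 1; order=[3,5,6,7,1]; indeg=(1,0,1,0,1,0,0,0,0)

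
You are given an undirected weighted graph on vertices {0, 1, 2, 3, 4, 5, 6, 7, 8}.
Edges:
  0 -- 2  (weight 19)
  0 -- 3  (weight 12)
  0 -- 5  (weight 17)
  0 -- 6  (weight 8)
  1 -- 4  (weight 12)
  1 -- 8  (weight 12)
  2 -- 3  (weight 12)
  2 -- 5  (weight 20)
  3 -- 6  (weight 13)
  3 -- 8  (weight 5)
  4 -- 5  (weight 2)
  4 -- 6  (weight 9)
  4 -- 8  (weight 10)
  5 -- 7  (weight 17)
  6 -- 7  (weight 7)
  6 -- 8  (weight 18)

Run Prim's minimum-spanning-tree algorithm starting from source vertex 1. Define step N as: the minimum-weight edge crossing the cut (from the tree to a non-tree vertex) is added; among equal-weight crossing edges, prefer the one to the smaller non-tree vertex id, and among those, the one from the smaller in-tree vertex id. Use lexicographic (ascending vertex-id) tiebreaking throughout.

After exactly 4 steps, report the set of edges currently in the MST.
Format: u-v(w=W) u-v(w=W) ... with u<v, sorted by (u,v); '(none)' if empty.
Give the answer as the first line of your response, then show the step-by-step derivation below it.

1-4(w=12) 4-5(w=2) 4-6(w=9) 6-7(w=7)

step 1: add edge 1-4 (w=12); MST = {1-4(w=12)}
step 2: add edge 4-5 (w=2); MST = {1-4(w=12) 4-5(w=2)}
step 3: add edge 4-6 (w=9); MST = {1-4(w=12) 4-5(w=2) 4-6(w=9)}
step 4: add edge 6-7 (w=7); MST = {1-4(w=12) 4-5(w=2) 4-6(w=9) 6-7(w=7)}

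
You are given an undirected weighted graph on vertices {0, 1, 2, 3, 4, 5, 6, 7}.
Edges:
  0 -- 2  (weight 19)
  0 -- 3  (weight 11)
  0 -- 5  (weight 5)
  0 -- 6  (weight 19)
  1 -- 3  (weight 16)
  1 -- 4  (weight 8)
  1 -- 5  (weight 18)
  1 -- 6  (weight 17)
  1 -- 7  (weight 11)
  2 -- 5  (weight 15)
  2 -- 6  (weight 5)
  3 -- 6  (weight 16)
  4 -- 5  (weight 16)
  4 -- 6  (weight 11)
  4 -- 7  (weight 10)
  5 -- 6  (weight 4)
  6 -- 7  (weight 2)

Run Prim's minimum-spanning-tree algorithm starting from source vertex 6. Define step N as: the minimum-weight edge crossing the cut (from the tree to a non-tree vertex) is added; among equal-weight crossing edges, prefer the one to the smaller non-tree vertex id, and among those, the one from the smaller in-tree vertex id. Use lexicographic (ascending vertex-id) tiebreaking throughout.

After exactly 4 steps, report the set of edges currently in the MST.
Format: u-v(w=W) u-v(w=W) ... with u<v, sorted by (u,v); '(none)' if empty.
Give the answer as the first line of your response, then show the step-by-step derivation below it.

0-5(w=5) 2-6(w=5) 5-6(w=4) 6-7(w=2)

step 1: add edge 6-7 (w=2); MST = {6-7(w=2)}
step 2: add edge 5-6 (w=4); MST = {5-6(w=4) 6-7(w=2)}
step 3: add edge 0-5 (w=5); MST = {0-5(w=5) 5-6(w=4) 6-7(w=2)}
step 4: add edge 2-6 (w=5); MST = {0-5(w=5) 2-6(w=5) 5-6(w=4) 6-7(w=2)}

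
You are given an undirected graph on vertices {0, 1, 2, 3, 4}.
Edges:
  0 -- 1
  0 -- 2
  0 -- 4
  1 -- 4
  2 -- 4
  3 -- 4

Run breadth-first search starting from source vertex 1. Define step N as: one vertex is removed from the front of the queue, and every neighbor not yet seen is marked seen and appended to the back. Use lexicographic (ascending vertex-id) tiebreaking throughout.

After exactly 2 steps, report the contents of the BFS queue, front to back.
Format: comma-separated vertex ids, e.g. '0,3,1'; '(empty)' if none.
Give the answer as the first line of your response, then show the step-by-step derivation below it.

4,2

step 1: dequeue 1; queue=[0,4]; order=1
step 2: dequeue 0; queue=[4,2]; order=1,0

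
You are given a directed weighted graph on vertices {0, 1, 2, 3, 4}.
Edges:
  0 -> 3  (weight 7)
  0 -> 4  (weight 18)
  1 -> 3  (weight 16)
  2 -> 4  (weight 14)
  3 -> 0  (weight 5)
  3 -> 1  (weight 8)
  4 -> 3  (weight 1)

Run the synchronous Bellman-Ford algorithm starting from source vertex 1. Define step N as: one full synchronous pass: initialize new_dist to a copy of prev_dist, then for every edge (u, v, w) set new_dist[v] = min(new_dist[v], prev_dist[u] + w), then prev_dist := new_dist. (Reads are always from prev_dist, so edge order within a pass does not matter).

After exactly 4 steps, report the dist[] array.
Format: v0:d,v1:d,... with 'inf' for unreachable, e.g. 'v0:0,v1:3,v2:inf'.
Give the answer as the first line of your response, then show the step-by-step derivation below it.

v0:21,v1:0,v2:inf,v3:16,v4:39

step 1: dist = v0:inf,v1:0,v2:inf,v3:16,v4:inf
step 2: dist = v0:21,v1:0,v2:inf,v3:16,v4:inf
step 3: dist = v0:21,v1:0,v2:inf,v3:16,v4:39
step 4: dist = v0:21,v1:0,v2:inf,v3:16,v4:39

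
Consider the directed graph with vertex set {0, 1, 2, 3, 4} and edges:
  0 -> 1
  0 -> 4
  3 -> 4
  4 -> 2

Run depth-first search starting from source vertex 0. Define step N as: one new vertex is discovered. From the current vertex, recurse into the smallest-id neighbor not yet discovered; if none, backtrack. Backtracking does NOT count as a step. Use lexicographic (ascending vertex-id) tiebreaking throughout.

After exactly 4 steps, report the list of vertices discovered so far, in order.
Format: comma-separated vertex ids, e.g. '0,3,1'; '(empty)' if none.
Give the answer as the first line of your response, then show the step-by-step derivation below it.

0,1,4,2

step 1: discover 0; path=0; order=0
step 2: discover 1; path=0>1; order=0,1
step 3: discover 4; path=0>4; order=0,1,4
step 4: discover 2; path=0>4>2; order=0,1,4,2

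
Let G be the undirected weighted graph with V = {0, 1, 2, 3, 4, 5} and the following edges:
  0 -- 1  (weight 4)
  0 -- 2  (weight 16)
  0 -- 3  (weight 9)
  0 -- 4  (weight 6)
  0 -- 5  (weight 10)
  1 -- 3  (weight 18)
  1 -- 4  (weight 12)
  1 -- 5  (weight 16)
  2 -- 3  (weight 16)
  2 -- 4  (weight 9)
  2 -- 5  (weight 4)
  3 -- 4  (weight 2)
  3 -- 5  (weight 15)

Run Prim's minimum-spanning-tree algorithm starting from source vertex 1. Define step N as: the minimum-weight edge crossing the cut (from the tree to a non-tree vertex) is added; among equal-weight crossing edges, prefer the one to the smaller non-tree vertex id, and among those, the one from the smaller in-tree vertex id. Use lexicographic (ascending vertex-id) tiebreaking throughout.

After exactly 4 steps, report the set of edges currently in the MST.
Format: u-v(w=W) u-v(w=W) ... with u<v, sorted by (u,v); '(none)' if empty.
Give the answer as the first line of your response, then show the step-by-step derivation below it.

0-1(w=4) 0-4(w=6) 2-4(w=9) 3-4(w=2)

step 1: add edge 0-1 (w=4); MST = {0-1(w=4)}
step 2: add edge 0-4 (w=6); MST = {0-1(w=4) 0-4(w=6)}
step 3: add edge 3-4 (w=2); MST = {0-1(w=4) 0-4(w=6) 3-4(w=2)}
step 4: add edge 2-4 (w=9); MST = {0-1(w=4) 0-4(w=6) 2-4(w=9) 3-4(w=2)}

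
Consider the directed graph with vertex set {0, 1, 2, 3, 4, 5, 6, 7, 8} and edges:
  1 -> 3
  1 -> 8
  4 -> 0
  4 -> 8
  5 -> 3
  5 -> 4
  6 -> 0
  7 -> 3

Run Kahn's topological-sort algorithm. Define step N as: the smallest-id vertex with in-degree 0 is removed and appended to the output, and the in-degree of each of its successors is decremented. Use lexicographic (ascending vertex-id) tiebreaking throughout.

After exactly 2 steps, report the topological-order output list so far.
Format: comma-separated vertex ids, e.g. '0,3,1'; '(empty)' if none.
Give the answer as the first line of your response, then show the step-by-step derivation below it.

1,2

step 1: output 1; order=[1]; indeg=(2,0,0,2,1,0,0,0,1)
step 2: output 2; order=[1,2]; indeg=(2,0,0,2,1,0,0,0,1)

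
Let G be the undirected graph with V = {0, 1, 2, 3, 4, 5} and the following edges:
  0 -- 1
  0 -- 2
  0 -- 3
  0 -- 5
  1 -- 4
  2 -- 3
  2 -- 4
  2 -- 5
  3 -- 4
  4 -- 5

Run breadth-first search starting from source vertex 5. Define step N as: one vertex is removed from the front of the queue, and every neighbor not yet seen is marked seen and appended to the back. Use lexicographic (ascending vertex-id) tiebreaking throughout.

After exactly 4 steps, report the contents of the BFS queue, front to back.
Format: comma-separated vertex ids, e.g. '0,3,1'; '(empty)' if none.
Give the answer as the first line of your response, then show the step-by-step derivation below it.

1,3

step 1: dequeue 5; queue=[0,2,4]; order=5
step 2: dequeue 0; queue=[2,4,1,3]; order=5,0
step 3: dequeue 2; queue=[4,1,3]; order=5,0,2
step 4: dequeue 4; queue=[1,3]; order=5,0,2,4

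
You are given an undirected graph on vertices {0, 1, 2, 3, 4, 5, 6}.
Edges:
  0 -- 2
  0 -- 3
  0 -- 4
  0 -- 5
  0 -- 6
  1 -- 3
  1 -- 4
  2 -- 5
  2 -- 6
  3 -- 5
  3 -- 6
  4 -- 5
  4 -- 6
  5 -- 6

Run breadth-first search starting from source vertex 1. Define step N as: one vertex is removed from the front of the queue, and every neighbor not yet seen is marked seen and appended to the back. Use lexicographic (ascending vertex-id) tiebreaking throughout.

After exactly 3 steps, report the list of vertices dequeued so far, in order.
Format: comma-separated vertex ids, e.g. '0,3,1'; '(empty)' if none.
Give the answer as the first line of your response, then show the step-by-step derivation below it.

1,3,4

step 1: dequeue 1; queue=[3,4]; order=1
step 2: dequeue 3; queue=[4,0,5,6]; order=1,3
step 3: dequeue 4; queue=[0,5,6]; order=1,3,4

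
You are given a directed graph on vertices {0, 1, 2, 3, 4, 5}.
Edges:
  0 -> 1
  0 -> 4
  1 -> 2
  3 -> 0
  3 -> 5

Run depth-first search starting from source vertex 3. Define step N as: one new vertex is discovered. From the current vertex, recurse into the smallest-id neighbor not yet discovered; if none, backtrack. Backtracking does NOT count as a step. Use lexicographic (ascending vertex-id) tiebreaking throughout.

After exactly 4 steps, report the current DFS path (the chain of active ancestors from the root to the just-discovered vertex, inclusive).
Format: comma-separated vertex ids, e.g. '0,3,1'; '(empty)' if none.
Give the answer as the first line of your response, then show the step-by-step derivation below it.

3,0,1,2

step 1: discover 3; path=3; order=3
step 2: discover 0; path=3>0; order=3,0
step 3: discover 1; path=3>0>1; order=3,0,1
step 4: discover 2; path=3>0>1>2; order=3,0,1,2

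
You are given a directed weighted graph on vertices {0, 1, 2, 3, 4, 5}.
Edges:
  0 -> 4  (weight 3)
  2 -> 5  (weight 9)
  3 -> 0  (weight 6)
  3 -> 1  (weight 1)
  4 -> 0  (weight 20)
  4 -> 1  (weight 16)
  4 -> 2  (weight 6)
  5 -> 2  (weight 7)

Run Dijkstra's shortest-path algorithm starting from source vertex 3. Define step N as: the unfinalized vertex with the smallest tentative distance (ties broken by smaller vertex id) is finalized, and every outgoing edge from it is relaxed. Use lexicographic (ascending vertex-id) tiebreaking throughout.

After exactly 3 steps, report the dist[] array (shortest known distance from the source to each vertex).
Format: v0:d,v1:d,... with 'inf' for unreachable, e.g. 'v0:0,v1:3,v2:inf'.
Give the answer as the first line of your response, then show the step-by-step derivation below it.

v0:6,v1:1,v2:inf,v3:0,v4:9,v5:inf

step 1: dist = v0:6,v1:1,v2:inf,v3:0,v4:inf,v5:inf
step 2: dist = v0:6,v1:1,v2:inf,v3:0,v4:inf,v5:inf
step 3: dist = v0:6,v1:1,v2:inf,v3:0,v4:9,v5:inf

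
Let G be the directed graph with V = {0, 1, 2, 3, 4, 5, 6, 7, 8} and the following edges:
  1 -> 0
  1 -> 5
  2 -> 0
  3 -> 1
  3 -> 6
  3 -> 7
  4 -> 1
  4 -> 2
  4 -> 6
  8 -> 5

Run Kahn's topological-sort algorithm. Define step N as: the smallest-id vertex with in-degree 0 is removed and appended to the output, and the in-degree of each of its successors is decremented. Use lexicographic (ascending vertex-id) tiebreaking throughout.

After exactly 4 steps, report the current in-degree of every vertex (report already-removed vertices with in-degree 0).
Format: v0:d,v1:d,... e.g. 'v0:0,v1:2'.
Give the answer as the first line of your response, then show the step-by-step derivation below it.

v0:0,v1:0,v2:0,v3:0,v4:0,v5:1,v6:0,v7:0,v8:0

step 1: output 3; order=[3]; indeg=(2,1,1,0,0,2,1,0,0)
step 2: output 4; order=[3,4]; indeg=(2,0,0,0,0,2,0,0,0)
step 3: output 1; order=[3,4,1]; indeg=(1,0,0,0,0,1,0,0,0)
step 4: output 2; order=[3,4,1,2]; indeg=(0,0,0,0,0,1,0,0,0)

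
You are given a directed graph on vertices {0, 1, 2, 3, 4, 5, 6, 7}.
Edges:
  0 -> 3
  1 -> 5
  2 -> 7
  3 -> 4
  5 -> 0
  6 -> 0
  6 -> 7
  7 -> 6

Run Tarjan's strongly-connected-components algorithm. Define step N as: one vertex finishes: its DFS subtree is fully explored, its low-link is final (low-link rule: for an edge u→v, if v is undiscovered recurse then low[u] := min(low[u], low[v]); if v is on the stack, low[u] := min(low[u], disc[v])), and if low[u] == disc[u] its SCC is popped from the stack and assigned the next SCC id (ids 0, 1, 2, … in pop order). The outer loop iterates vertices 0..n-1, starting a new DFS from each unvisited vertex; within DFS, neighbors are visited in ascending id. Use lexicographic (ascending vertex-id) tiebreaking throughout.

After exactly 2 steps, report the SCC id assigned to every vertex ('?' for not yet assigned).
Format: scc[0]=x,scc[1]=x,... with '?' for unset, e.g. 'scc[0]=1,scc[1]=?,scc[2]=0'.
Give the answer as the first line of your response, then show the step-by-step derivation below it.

scc[0]=?,scc[1]=?,scc[2]=?,scc[3]=1,scc[4]=0,scc[5]=?,scc[6]=?,scc[7]=?

step 1: low=(low[0]=0,low[1]=?,low[2]=?,low[3]=1,low[4]=2,low[5]=?,low[6]=?,low[7]=?); scc=(scc[0]=?,scc[1]=?,scc[2]=?,scc[3]=?,scc[4]=0,scc[5]=?,scc[6]=?,scc[7]=?)
step 2: low=(low[0]=0,low[1]=?,low[2]=?,low[3]=1,low[4]=2,low[5]=?,low[6]=?,low[7]=?); scc=(scc[0]=?,scc[1]=?,scc[2]=?,scc[3]=1,scc[4]=0,scc[5]=?,scc[6]=?,scc[7]=?)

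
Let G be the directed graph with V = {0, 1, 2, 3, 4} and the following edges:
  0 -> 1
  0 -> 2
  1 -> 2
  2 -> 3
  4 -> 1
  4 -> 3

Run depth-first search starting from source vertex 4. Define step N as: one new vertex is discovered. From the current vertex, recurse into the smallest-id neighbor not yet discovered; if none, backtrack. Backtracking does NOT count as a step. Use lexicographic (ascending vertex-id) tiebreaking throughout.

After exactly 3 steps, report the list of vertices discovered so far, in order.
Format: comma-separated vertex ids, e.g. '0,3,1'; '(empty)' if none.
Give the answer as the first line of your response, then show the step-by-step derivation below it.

4,1,2

step 1: discover 4; path=4; order=4
step 2: discover 1; path=4>1; order=4,1
step 3: discover 2; path=4>1>2; order=4,1,2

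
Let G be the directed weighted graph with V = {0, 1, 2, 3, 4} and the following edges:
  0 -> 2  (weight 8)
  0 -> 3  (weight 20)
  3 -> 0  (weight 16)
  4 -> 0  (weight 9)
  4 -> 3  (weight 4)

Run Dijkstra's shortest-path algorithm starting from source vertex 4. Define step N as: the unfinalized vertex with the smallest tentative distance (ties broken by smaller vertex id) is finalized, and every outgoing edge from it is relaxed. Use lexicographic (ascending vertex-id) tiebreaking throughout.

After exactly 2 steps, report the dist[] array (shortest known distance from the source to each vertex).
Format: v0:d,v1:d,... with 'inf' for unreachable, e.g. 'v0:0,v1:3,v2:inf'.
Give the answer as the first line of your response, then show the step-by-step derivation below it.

v0:9,v1:inf,v2:inf,v3:4,v4:0

step 1: dist = v0:9,v1:inf,v2:inf,v3:4,v4:0
step 2: dist = v0:9,v1:inf,v2:inf,v3:4,v4:0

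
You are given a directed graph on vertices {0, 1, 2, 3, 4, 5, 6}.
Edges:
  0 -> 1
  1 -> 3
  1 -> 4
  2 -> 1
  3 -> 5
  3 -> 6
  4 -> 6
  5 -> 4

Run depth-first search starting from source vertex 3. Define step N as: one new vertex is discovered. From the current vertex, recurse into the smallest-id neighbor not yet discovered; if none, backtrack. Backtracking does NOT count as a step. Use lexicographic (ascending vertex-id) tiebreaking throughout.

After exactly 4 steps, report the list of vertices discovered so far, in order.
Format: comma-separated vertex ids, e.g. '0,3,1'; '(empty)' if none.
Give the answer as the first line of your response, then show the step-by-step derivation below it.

3,5,4,6

step 1: discover 3; path=3; order=3
step 2: discover 5; path=3>5; order=3,5
step 3: discover 4; path=3>5>4; order=3,5,4
step 4: discover 6; path=3>5>4>6; order=3,5,4,6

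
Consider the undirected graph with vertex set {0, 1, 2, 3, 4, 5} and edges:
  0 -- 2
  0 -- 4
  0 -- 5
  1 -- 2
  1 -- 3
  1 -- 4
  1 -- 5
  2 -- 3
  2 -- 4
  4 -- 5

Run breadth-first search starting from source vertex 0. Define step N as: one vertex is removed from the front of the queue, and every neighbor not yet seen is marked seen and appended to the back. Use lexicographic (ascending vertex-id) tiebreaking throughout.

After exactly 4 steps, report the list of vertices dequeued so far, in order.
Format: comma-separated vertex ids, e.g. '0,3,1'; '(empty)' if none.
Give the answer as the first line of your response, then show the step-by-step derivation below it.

0,2,4,5

step 1: dequeue 0; queue=[2,4,5]; order=0
step 2: dequeue 2; queue=[4,5,1,3]; order=0,2
step 3: dequeue 4; queue=[5,1,3]; order=0,2,4
step 4: dequeue 5; queue=[1,3]; order=0,2,4,5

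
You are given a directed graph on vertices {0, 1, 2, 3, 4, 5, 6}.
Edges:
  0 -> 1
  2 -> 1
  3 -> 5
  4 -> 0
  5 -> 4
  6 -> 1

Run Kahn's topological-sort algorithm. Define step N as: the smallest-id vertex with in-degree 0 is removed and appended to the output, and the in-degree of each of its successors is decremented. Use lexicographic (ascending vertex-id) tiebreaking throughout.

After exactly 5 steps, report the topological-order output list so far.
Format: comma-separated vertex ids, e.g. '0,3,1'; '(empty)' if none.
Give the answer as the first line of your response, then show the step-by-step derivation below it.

2,3,5,4,0

step 1: output 2; order=[2]; indeg=(1,2,0,0,1,1,0)
step 2: output 3; order=[2,3]; indeg=(1,2,0,0,1,0,0)
step 3: output 5; order=[2,3,5]; indeg=(1,2,0,0,0,0,0)
step 4: output 4; order=[2,3,5,4]; indeg=(0,2,0,0,0,0,0)
step 5: output 0; order=[2,3,5,4,0]; indeg=(0,1,0,0,0,0,0)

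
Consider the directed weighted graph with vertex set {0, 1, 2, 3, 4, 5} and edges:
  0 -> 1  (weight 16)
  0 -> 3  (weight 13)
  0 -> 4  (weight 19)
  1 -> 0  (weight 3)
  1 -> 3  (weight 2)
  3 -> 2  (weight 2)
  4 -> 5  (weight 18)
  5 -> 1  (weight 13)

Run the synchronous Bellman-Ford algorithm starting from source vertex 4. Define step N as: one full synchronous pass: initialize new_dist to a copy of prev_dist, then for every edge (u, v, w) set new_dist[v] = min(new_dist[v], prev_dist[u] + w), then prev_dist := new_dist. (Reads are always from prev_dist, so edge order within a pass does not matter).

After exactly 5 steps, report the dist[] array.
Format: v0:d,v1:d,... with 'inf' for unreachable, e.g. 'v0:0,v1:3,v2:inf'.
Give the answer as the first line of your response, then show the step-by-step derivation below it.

v0:34,v1:31,v2:35,v3:33,v4:0,v5:18

step 1: dist = v0:inf,v1:inf,v2:inf,v3:inf,v4:0,v5:18
step 2: dist = v0:inf,v1:31,v2:inf,v3:inf,v4:0,v5:18
step 3: dist = v0:34,v1:31,v2:inf,v3:33,v4:0,v5:18
step 4: dist = v0:34,v1:31,v2:35,v3:33,v4:0,v5:18
step 5: dist = v0:34,v1:31,v2:35,v3:33,v4:0,v5:18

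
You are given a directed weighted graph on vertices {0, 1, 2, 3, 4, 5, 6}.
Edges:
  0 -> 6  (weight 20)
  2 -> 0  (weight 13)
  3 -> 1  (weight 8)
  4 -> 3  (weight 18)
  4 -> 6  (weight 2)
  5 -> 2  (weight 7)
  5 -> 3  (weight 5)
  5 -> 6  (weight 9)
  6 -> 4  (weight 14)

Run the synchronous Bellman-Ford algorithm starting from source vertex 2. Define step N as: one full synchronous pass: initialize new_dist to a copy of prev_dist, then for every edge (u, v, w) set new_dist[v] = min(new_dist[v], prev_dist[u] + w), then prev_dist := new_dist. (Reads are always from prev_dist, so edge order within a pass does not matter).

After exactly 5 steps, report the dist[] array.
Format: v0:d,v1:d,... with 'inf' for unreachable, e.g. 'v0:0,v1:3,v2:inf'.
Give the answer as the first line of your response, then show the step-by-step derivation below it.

v0:13,v1:73,v2:0,v3:65,v4:47,v5:inf,v6:33

step 1: dist = v0:13,v1:inf,v2:0,v3:inf,v4:inf,v5:inf,v6:inf
step 2: dist = v0:13,v1:inf,v2:0,v3:inf,v4:inf,v5:inf,v6:33
step 3: dist = v0:13,v1:inf,v2:0,v3:inf,v4:47,v5:inf,v6:33
step 4: dist = v0:13,v1:inf,v2:0,v3:65,v4:47,v5:inf,v6:33
step 5: dist = v0:13,v1:73,v2:0,v3:65,v4:47,v5:inf,v6:33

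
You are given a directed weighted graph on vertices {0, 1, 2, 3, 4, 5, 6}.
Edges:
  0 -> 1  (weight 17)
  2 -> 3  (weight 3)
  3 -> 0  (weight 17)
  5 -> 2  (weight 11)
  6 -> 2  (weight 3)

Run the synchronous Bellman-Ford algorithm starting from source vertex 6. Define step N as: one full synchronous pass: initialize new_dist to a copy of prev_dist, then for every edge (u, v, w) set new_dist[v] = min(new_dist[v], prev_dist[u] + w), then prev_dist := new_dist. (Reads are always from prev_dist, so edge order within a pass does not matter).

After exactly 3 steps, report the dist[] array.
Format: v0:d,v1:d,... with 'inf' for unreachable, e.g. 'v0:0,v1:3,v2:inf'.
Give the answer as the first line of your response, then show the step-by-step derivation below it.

v0:23,v1:inf,v2:3,v3:6,v4:inf,v5:inf,v6:0

step 1: dist = v0:inf,v1:inf,v2:3,v3:inf,v4:inf,v5:inf,v6:0
step 2: dist = v0:inf,v1:inf,v2:3,v3:6,v4:inf,v5:inf,v6:0
step 3: dist = v0:23,v1:inf,v2:3,v3:6,v4:inf,v5:inf,v6:0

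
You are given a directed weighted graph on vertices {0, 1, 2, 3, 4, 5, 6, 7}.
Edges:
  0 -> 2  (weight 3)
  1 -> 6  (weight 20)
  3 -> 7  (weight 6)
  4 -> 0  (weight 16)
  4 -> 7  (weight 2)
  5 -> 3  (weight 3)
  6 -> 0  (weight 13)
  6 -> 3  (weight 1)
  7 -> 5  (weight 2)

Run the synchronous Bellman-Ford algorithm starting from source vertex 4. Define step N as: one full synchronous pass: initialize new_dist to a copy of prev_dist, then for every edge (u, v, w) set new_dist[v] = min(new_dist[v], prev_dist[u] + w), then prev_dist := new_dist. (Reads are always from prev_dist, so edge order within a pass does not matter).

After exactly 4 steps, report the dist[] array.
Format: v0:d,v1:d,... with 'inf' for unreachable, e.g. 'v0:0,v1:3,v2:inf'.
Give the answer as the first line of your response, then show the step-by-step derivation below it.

v0:16,v1:inf,v2:19,v3:7,v4:0,v5:4,v6:inf,v7:2

step 1: dist = v0:16,v1:inf,v2:inf,v3:inf,v4:0,v5:inf,v6:inf,v7:2
step 2: dist = v0:16,v1:inf,v2:19,v3:inf,v4:0,v5:4,v6:inf,v7:2
step 3: dist = v0:16,v1:inf,v2:19,v3:7,v4:0,v5:4,v6:inf,v7:2
step 4: dist = v0:16,v1:inf,v2:19,v3:7,v4:0,v5:4,v6:inf,v7:2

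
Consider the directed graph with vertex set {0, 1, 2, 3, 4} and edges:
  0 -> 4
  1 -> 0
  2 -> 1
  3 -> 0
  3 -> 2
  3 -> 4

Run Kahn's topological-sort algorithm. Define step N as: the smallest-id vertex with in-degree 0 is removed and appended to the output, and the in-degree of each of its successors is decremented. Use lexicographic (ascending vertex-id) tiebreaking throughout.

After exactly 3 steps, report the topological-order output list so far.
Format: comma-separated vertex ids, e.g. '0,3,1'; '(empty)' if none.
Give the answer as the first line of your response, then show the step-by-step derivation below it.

3,2,1

step 1: output 3; order=[3]; indeg=(1,1,0,0,1)
step 2: output 2; order=[3,2]; indeg=(1,0,0,0,1)
step 3: output 1; order=[3,2,1]; indeg=(0,0,0,0,1)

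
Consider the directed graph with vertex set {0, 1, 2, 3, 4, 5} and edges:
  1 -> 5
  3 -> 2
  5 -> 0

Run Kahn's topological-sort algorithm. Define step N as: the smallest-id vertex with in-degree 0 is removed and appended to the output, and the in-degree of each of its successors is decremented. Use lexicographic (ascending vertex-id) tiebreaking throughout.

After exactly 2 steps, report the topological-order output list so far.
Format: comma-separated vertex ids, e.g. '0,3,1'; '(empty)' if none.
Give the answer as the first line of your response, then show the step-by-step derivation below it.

1,3

step 1: output 1; order=[1]; indeg=(1,0,1,0,0,0)
step 2: output 3; order=[1,3]; indeg=(1,0,0,0,0,0)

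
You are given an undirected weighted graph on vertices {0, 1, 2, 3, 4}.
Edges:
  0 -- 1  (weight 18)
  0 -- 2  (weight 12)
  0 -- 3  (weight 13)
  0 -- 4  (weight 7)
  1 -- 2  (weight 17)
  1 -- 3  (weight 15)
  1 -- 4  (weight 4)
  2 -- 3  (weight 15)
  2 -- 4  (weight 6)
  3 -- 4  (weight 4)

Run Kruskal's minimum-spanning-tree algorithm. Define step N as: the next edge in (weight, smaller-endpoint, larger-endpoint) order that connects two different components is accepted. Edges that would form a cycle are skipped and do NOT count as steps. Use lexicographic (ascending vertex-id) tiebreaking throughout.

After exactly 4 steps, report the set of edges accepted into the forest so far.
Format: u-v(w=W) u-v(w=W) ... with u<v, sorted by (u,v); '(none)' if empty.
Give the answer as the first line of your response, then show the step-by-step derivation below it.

0-4(w=7) 1-4(w=4) 2-4(w=6) 3-4(w=4)

step 1: add edge 1-4 (w=4); MST = {1-4(w=4)}
step 2: add edge 3-4 (w=4); MST = {1-4(w=4) 3-4(w=4)}
step 3: add edge 2-4 (w=6); MST = {1-4(w=4) 2-4(w=6) 3-4(w=4)}
step 4: add edge 0-4 (w=7); MST = {0-4(w=7) 1-4(w=4) 2-4(w=6) 3-4(w=4)}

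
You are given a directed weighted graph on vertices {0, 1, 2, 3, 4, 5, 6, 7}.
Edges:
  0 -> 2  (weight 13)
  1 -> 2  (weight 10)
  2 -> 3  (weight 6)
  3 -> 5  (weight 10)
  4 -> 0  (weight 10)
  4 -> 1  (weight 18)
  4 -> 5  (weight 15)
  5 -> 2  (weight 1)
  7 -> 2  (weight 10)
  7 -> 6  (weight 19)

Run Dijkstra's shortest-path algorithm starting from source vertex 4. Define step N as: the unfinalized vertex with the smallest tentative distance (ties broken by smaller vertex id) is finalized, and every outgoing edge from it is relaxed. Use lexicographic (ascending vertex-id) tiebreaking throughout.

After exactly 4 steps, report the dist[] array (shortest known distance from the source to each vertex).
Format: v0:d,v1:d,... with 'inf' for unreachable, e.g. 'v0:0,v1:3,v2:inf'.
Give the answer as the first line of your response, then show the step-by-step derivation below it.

v0:10,v1:18,v2:16,v3:22,v4:0,v5:15,v6:inf,v7:inf

step 1: dist = v0:10,v1:18,v2:inf,v3:inf,v4:0,v5:15,v6:inf,v7:inf
step 2: dist = v0:10,v1:18,v2:23,v3:inf,v4:0,v5:15,v6:inf,v7:inf
step 3: dist = v0:10,v1:18,v2:16,v3:inf,v4:0,v5:15,v6:inf,v7:inf
step 4: dist = v0:10,v1:18,v2:16,v3:22,v4:0,v5:15,v6:inf,v7:inf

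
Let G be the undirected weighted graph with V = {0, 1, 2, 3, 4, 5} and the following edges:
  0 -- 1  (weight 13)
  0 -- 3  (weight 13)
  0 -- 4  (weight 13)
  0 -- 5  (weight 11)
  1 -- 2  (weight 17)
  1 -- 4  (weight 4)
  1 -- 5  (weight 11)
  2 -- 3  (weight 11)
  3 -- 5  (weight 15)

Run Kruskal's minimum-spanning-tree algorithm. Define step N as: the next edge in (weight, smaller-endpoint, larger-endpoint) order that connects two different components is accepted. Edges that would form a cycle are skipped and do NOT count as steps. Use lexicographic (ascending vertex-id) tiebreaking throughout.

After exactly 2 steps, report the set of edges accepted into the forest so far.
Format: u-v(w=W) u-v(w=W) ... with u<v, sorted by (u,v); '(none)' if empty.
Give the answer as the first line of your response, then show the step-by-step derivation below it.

0-5(w=11) 1-4(w=4)

step 1: add edge 1-4 (w=4); MST = {1-4(w=4)}
step 2: add edge 0-5 (w=11); MST = {0-5(w=11) 1-4(w=4)}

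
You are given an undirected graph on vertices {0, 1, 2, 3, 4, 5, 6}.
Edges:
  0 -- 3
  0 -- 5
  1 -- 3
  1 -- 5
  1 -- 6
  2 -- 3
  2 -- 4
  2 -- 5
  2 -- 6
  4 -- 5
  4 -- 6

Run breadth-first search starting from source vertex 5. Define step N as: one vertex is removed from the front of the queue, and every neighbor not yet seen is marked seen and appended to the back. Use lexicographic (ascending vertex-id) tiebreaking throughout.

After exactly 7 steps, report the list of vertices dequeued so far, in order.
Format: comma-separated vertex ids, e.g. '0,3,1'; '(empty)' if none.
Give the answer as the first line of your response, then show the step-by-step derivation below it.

5,0,1,2,4,3,6

step 1: dequeue 5; queue=[0,1,2,4]; order=5
step 2: dequeue 0; queue=[1,2,4,3]; order=5,0
step 3: dequeue 1; queue=[2,4,3,6]; order=5,0,1
step 4: dequeue 2; queue=[4,3,6]; order=5,0,1,2
step 5: dequeue 4; queue=[3,6]; order=5,0,1,2,4
step 6: dequeue 3; queue=[6]; order=5,0,1,2,4,3
step 7: dequeue 6; queue=[(empty)]; order=5,0,1,2,4,3,6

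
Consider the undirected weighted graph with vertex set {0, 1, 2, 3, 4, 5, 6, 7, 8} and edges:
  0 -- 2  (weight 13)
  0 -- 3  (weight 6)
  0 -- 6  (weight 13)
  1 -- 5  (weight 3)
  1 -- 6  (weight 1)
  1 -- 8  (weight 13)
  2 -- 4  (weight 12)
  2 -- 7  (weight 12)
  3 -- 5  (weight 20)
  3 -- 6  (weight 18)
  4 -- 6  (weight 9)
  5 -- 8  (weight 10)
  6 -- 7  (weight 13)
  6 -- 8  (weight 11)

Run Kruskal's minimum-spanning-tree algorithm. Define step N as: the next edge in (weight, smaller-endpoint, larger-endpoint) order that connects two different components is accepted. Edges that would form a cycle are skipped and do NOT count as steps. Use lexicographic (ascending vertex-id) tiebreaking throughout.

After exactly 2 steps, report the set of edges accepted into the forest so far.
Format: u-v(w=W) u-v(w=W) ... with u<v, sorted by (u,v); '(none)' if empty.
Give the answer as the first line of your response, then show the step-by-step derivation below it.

1-5(w=3) 1-6(w=1)

step 1: add edge 1-6 (w=1); MST = {1-6(w=1)}
step 2: add edge 1-5 (w=3); MST = {1-5(w=3) 1-6(w=1)}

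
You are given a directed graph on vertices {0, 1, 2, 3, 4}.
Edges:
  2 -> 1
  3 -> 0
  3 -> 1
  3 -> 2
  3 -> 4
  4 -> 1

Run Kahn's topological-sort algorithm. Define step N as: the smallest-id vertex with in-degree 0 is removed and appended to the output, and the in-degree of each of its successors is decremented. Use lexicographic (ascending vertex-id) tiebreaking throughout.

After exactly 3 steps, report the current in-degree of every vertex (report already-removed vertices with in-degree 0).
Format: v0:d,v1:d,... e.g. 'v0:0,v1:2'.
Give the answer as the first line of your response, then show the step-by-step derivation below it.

v0:0,v1:1,v2:0,v3:0,v4:0

step 1: output 3; order=[3]; indeg=(0,2,0,0,0)
step 2: output 0; order=[3,0]; indeg=(0,2,0,0,0)
step 3: output 2; order=[3,0,2]; indeg=(0,1,0,0,0)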